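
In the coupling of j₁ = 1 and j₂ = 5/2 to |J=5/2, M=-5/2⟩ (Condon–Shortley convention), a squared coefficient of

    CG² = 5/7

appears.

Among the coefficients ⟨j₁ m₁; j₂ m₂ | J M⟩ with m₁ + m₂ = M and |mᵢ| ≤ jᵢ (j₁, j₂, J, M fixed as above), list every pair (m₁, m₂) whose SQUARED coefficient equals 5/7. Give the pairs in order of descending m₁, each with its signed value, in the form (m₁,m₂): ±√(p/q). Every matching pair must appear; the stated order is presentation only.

Admissible pairs with m₁+m₂ = M = -5/2: (-1,-3/2), (0,-5/2)
  (m₁,m₂)=(0,-5/2): CG² = 5/7, CG = +√(5/7)   ← matches the target
  (m₁,m₂)=(-1,-3/2): CG² = 2/7, CG = −√(2/7)
Pairs with CG² = 5/7: (0,-5/2): +√(5/7)

(0,-5/2): +√(5/7)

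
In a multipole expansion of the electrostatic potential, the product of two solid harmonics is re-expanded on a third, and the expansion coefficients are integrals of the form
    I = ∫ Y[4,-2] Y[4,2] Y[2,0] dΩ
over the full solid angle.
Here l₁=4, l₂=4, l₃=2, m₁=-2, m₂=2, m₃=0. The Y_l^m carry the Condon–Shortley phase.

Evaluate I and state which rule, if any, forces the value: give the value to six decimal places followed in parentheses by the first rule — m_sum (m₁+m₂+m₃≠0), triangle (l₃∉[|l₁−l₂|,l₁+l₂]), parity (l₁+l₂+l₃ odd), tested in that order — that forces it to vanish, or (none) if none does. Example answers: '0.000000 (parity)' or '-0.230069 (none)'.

m-sum 0 ✓  L=10 even ✓  0≤2≤8 ✓
Π(2lᵢ+1) = 9×9×5 = 405
triangle coeff Δ(4,4,2) = 1/13860
Σ_t [2,4]: t=2:+1/192 t=3:−1/36 t=4:+1/192 = -5/288
(3j)²=20/693 [(4 4 2; 0 0 0)], sign=-1
Σ_t [4,6]: t=4:+1/192 t=5:−1/120 t=6:+1/2880 = -1/360
(3j)²=16/3465 [(4 4 2; -2 2 0)], sign=-1
⇒ 4πI² = 320/5929
I = (+1)√(320/5929/(4π)) = 0.06553591
No selection rule forces the value: the integral is nonzero (none).

0.065536 (none)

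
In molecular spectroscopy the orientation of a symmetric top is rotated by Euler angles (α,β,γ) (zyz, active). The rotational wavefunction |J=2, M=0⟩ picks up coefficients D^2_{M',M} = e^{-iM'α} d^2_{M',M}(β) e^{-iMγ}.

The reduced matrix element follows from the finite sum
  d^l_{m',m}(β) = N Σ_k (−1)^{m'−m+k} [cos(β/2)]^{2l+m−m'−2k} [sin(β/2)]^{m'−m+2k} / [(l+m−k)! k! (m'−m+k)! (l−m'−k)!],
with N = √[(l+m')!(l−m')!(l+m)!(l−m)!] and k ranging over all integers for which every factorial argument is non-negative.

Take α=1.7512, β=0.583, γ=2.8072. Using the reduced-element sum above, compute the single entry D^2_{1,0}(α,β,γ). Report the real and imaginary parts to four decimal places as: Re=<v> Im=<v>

First d^2_{1,0}(β=0.5830), then the phase factors e^{-i(1)α} and e^{-i(0)γ}:
c=cos(0.583000/2)=0.957814, s=sin(0.583000/2)=0.287389; N=√[6·1·2·2]=4.898979
k∈{0,1} keeps every argument non-negative
  k=0: (−1)^1·4.8990/(2)·0.9578^3·0.2874^1 = -0.618571
  k=1: (−1)^2·4.8990/(2)·0.9578^1·0.2874^3 = +0.055689
d^2_{1,0}(0.5830) = -0.618571 +0.055689 = -0.562882
Attach z-rotation phases: D = e^{-i(1)(1.7512)}·(-0.562882)·e^{-i(0)(2.8072)} = +0.100996+0.553747i

Re=0.1010 Im=0.5537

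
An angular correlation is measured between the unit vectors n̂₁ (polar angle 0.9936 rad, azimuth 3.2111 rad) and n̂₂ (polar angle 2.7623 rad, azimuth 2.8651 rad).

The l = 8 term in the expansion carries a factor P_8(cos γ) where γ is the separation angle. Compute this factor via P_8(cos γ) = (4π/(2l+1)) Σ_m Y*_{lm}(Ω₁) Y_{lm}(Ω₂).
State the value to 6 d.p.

Expand P_8 via completeness: Σ_{m} conj(Y_{8,m}) at Ω₁ times Y_{8,m} at Ω₂ —
  m=-8: Y*=0.10646 + 0.06616j  Y=-0.00011 + 0.00015j  product -0.00002 + 0.00001j
  m=-7: Y*=-0.28859 - 0.15266j  Y=-0.00065 + 0.00171j  product 0.00045 - 0.00039j
  m=-6: Y*=0.41313 + 0.18303j  Y=-0.00102 + 0.01154j  product -0.00253 + 0.00458j
  m=-5: Y*=-0.25282 - 0.09158j  Y=0.00979 + 0.05135j  product 0.00223 - 0.01388j
  m=-4: Y*=-0.15701 - 0.04481j  Y=0.07685 + 0.15325j  product -0.00520 - 0.02751j
  m=-3: Y*=0.35234 + 0.07455j  Y=0.26711 + 0.29176j  product 0.07236 + 0.12271j
  m=-2: Y*=-0.01735 - 0.00243j  Y=0.48460 + 0.29910j  product -0.00768 - 0.00636j
  m=-1: Y*=-0.34341 - 0.02391j  Y=0.28760 + 0.08161j  product -0.09681 - 0.03490j
  m=+0: Y*=0.07011 + 0.00000j  Y=-0.38472 + 0.00000j  product -0.02697 + 0.00000j
  m=+1: Y*=0.34341 - 0.02391j  Y=-0.28760 + 0.08161j  product -0.09681 + 0.03490j
  m=+2: Y*=-0.01735 + 0.00243j  Y=0.48460 - 0.29910j  product -0.00768 + 0.00636j
  m=+3: Y*=-0.35234 + 0.07455j  Y=-0.26711 + 0.29176j  product 0.07236 - 0.12271j
  m=+4: Y*=-0.15701 + 0.04481j  Y=0.07685 - 0.15325j  product -0.00520 + 0.02751j
  m=+5: Y*=0.25282 - 0.09158j  Y=-0.00979 + 0.05135j  product 0.00223 + 0.01388j
  m=+6: Y*=0.41313 - 0.18303j  Y=-0.00102 - 0.01154j  product -0.00253 - 0.00458j
  m=+7: Y*=0.28859 - 0.15266j  Y=0.00065 + 0.00171j  product 0.00045 + 0.00039j
  m=+8: Y*=0.10646 - 0.06616j  Y=-0.00011 - 0.00015j  product -0.00002 - 0.00001j
Accumulated sum -0.10139 - 0.00000j; after 4π/(2l+1) scaling, -0.07495 - 0.00000j ⇒ P_8 = -0.074950

-0.074950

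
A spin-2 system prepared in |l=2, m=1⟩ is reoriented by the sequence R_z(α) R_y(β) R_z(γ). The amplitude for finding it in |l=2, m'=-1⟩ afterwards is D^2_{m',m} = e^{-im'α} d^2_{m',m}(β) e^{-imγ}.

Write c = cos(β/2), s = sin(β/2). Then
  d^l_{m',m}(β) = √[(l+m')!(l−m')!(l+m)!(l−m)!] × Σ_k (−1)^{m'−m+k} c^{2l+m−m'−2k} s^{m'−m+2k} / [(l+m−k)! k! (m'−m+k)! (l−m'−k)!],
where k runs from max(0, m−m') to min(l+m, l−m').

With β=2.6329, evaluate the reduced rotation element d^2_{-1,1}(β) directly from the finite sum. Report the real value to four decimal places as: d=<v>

d^2_{-1,1}(β=2.6329) via the finite sum:
Half-angle: c=0.251613, s=0.967828. N=√(1·6·6·1)=6.000000
k: max(0,(1)−(-1))=2 … min(2+(1),2−(-1))=3
  k=2: (−1)^0·6.0000/(2)·0.2516^2·0.9678^2 = +0.177903
  k=3: (−1)^1·6.0000/(6)·0.2516^0·0.9678^4 = -0.877390
d^2_{-1,1}(2.6329) = +0.177903 -0.877390 = -0.699487

d=-0.6995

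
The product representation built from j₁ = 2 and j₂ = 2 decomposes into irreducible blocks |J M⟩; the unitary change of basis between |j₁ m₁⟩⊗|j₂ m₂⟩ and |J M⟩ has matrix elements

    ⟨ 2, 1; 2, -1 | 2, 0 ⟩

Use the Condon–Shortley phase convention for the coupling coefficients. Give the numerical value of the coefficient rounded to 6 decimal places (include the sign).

triangle: 2!×2!×2!/7! = 8/5040
(j±m)!: 3!×1!×1!×3!×2!×2! = 144
prefactor² = (2J+1)×Δ×N² = 8/7
  k=0: +1/(0!×2!×1!×1!×1!×1!) = 1/2
  k=1: −1/(1!×1!×0!×0!×2!×2!) = -1/4
Σ = 1/4  ⇒  CG² = 8/7×(1/4)² = 1/14
CG = +√(1/14) = +0.267261

+0.267261  (= +√(1/14))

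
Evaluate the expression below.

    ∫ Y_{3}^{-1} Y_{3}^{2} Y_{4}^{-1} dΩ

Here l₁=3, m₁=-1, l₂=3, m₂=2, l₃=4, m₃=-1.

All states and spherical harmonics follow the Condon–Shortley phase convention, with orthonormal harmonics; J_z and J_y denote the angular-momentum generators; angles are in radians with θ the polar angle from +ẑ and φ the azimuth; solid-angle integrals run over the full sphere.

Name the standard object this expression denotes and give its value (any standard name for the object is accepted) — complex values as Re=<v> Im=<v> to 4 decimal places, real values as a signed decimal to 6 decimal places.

This is a Gaunt coefficient — the integral of a triple product of spherical harmonics over the sphere.
Checks pass: Σm=0; 10 even; l₃=4∈[0,6].
(2·3+1)(2·3+1)(2·4+1) = 441
Δ: 2! 4! 4! / 11! → 1/34650
sum: t=0:+1/72 t=1:−1/16 t=2:+1/72 = -5/144
3j²(3 3 4; 0 0 0) = Δ·Π!·Σ² = 2/77  (sign -1)
sum: t=1:−1/144 t=2:+1/48 = 1/72
3j²(3 3 4; -1 2 -1) = Δ·Π!·Σ² = 16/693  (sign -1)
combine: 4πI² = 441·2/77·16/693 = 32/121
take √, sign +1: I = 0.14506992

Gaunt coefficient, +0.145070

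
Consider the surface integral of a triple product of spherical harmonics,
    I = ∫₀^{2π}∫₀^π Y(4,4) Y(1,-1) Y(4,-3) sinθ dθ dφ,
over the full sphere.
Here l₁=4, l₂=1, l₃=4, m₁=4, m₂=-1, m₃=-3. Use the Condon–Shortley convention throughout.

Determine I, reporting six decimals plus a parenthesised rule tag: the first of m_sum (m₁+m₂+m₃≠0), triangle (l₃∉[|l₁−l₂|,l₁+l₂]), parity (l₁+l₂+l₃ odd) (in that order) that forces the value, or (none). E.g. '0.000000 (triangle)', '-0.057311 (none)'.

0.000000 (parity)

l₁+l₂+l₃=9 is odd: 3j(l;000)=0 ⇒ I=0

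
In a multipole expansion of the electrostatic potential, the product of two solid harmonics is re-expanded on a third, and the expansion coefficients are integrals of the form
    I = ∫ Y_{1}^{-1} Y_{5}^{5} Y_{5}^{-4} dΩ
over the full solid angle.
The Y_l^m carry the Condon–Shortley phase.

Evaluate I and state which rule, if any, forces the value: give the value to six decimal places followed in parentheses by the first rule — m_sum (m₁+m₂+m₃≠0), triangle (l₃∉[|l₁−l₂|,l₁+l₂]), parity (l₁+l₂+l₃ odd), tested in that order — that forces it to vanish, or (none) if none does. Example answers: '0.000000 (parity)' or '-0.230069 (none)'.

0.000000 (parity)

Σlᵢ=11 odd — θ-integrand is odd under cosθ→−cosθ; I=0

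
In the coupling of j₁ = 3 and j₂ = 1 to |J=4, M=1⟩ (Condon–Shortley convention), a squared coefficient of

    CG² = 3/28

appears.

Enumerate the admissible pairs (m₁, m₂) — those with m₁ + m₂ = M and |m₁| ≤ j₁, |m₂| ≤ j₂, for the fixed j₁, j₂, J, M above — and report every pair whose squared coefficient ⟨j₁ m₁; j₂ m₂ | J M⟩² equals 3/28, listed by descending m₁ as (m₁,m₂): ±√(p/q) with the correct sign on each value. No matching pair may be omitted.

Admissible pairs with m₁+m₂ = M = 1: (0,1), (1,0), (2,-1)
  (m₁,m₂)=(2,-1): CG² = 3/28, CG = +√(3/28)   ← matches the target
  (m₁,m₂)=(1,0): CG² = 15/28, CG = +√(15/28)
  (m₁,m₂)=(0,1): CG² = 5/14, CG = +√(5/14)
Pairs with CG² = 3/28: (2,-1): +√(3/28)

(2,-1): +√(3/28)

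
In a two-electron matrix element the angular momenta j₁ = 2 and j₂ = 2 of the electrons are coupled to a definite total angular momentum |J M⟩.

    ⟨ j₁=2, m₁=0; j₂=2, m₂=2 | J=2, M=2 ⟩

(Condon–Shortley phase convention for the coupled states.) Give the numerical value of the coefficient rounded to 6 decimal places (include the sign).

+0.534522  (= +√(2/7))

j₁+j₂−J=2  J+j₁−j₂=2  J−j₁+j₂=2  j₁+j₂+J+1=7
(j₁±m₁, j₂±m₂, J±M) = (2,2,4,0,4,0)
P² = 128/7
sum k=2..2:
  [2] +1/8 = 1/8
S = 1/8
C² = P²·S² = 2/7 ; C = +0.534522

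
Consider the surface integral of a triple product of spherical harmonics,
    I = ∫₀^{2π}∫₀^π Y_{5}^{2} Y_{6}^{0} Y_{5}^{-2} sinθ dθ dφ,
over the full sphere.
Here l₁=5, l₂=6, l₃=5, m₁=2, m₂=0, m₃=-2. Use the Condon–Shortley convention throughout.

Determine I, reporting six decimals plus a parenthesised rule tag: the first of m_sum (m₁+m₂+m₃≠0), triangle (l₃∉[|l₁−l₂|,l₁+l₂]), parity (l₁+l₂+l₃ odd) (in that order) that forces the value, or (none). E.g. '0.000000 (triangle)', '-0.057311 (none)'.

m-sum 0 ✓  L=16 even ✓  1≤5≤11 ✓
Π(2lᵢ+1) = 11×13×11 = 1573
triangle coeff Δ(5,6,5) = 1/28588560
Σ_t [1,5]: t=1:−1/345600 t=2:+1/13824 t=3:−1/5184 t=4:+1/13824 t=5:−1/345600 = -7/129600
(3j)²=80/7293 [(5 6 5; 0 0 0)], sign=+1
Σ_t [0,3]: t=0:+1/3110400 t=1:−1/57600 t=2:+1/13824 t=3:−1/31104 = 1/43200
(3j)²=108/12155 [(5 6 5; 2 0 -2)], sign=-1
⇒ 4πI² = 576/3757
I = (-1)√(576/3757/(4π)) = -0.11045508
No selection rule forces the value: the integral is nonzero (none).

-0.110455 (none)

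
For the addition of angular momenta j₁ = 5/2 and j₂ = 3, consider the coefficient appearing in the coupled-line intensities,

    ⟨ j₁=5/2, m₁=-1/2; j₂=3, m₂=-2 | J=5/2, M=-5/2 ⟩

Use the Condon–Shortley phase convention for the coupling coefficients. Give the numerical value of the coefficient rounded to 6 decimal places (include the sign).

√[6·3!2!3!/9! · 2!3!1!5!0!5!] = √(1440/7)
  +(−1)^1/∏(1,2,2,0,0,3)! = -1/24  (running -1/24)
⟨..|..⟩ = √(1440/7)·(-1/24) = -0.597614

-0.597614  (= −√(5/14))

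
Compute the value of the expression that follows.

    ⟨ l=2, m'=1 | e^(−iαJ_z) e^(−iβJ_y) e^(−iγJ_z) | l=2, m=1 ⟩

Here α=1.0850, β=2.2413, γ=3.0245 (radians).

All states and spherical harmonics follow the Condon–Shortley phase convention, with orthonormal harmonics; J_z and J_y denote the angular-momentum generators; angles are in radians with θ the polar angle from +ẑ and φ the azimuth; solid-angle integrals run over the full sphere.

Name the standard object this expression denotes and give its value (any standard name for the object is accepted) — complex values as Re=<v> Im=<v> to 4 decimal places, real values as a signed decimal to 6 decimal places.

This is a Wigner D-matrix element — the rotation-matrix element ⟨l m'| R(α,β,γ) |l m⟩ in the angular-momentum basis.
D^2_{1,1}(1.0850,2.2413,3.0245) = e^{-i·1·1.0850}·d^2_{1,1}(2.2413)·e^{-i·1·3.0245}. Compute d first:
Half-angle: c=0.435097, s=0.900383. N=√(6·1·6·1)=6.000000
The bounds max(0,m−m')=0 and min(l+m,l−m')=1 give 2 terms
  k=0: (−1)^0·6.0000/(6)·0.4351^4·0.9004^0 = +0.035838
  k=1: (−1)^1·6.0000/(2)·0.4351^2·0.9004^2 = -0.460415
d^2_{1,1}(2.2413) = +0.035838 -0.460415 = -0.424576
Phases: e^{-i·(1)·1.0850}=+0.466913-0.884303i, e^{-i·(1)·3.0245}=-0.993152-0.116825i ⇒ D=+0.240745-0.349724i

Wigner D-matrix element, Re=0.2407 Im=-0.3497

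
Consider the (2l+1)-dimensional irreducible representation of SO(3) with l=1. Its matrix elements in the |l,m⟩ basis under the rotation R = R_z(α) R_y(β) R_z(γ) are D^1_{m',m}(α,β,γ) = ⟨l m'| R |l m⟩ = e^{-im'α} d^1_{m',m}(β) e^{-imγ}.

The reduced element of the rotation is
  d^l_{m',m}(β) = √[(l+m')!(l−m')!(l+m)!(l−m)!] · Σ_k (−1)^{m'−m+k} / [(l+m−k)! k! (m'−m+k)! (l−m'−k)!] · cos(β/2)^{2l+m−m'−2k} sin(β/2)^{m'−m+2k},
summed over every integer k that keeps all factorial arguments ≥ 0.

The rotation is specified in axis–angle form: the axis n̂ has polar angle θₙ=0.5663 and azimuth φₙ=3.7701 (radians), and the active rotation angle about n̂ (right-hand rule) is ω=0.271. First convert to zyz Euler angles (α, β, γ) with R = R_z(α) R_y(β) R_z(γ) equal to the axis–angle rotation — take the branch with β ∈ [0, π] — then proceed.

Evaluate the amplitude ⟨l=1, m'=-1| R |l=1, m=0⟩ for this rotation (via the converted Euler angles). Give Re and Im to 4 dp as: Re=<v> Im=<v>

Axis–angle → zyz. n̂ = (sinθₙcosφₙ, sinθₙsinφₙ, cosθₙ) = (-0.433989, -0.315437, +0.843892), ω = 0.2710.
R = I cosω + sinω [n̂]ₓ + (1−cosω) n̂n̂ᵀ gives
  R = [+0.970378, -0.220909, -0.097807; +0.230902, +0.967135, +0.106462; +0.071074, -0.125892, +0.989495]
β = atan2(√(R₁₃²+R₂₃²), R₃₃) = 0.145078; α = atan2(R₂₃, R₁₃) mod 2π = 2.313852; γ = atan2(R₃₂, −R₃₁) mod 2π = 4.198430
First d^1_{-1,0}(β=0.1451), then the phase factors e^{-i(-1)α} and e^{-i(0)γ}:
With c≡cos(β/2)=0.997370 and s≡sin(β/2)=0.072475, N=[1·2·1·1]^{1/2}=1.414214
k: max(0,(0)−(-1))=1 … min(1+(0),1−(-1))=1
  k=1: (−1)^0·1.4142/(1)·0.9974^1·0.0725^1 = +0.102226
d^1_{-1,0}(0.1451) = +0.102226
D = (-0.676542+0.736404i)·(+0.102226)·(+1.000000+0.000000i) = -0.069160+0.075280i

Re=-0.0692 Im=0.0753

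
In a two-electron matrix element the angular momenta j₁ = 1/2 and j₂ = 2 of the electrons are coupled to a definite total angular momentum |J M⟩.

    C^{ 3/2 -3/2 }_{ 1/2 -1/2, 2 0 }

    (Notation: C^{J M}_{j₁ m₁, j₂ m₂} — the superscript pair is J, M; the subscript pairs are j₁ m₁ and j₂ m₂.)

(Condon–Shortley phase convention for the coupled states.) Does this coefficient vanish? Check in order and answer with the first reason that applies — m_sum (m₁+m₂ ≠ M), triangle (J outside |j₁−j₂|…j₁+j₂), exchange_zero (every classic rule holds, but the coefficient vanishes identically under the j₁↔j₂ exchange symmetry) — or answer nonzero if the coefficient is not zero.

m-sum: m₁+m₂ = -1/2+0 = -1/2, M = -3/2  ✗ ⇒ coefficient is 0

m_sum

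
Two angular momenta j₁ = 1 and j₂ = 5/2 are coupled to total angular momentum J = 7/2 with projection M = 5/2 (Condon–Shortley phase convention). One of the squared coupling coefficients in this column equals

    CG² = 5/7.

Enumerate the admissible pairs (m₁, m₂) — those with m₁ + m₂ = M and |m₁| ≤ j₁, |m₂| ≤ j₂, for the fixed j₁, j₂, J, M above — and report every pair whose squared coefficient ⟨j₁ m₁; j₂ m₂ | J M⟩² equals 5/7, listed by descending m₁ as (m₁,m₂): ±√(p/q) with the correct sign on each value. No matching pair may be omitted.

Admissible pairs with m₁+m₂ = M = 5/2: (0,5/2), (1,3/2)
  (m₁,m₂)=(1,3/2): CG² = 5/7, CG = +√(5/7)   ← matches the target
  (m₁,m₂)=(0,5/2): CG² = 2/7, CG = +√(2/7)
Pairs with CG² = 5/7: (1,3/2): +√(5/7)

(1,3/2): +√(5/7)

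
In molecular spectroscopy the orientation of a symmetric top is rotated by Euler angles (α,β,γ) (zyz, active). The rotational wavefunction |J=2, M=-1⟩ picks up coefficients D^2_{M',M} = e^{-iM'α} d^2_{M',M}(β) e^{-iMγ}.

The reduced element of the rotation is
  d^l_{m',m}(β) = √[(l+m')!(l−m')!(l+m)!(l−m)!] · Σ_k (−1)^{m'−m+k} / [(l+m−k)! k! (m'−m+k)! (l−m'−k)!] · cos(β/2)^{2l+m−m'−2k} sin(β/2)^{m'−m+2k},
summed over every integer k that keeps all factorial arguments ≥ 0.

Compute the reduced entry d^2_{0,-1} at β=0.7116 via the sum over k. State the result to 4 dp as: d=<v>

d^2_{0,-1}(β=0.7116) via the finite sum:
c=cos(0.711600/2)=0.937368, s=sin(0.711600/2)=0.348340; N=√[2·2·1·6]=4.898979
k∈{0,1} keeps every argument non-negative
  k=0: (−1)^1·4.8990/(2)·0.9374^3·0.3483^1 = -0.702765
  k=1: (−1)^2·4.8990/(2)·0.9374^1·0.3483^3 = +0.097050
d^2_{0,-1}(0.7116) = -0.702765 +0.097050 = -0.605714

d=-0.6057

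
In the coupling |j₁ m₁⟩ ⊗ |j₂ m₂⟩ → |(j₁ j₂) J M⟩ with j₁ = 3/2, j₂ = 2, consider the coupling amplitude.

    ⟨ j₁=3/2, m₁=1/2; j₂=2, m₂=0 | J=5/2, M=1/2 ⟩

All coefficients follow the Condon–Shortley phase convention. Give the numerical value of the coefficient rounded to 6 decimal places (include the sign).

j₁+j₂−J=1  J+j₁−j₂=2  J−j₁+j₂=3  j₁+j₂+J+1=7
(j₁±m₁, j₂±m₂, J±M) = (2,1,2,2,3,2)
P² = 48/35
sum k=0..1:
  [0] +1/2 = 1/2
  [1] −1/4 = -1/4
S = 1/4
C² = P²·S² = 3/35 ; C = +0.292770

+0.292770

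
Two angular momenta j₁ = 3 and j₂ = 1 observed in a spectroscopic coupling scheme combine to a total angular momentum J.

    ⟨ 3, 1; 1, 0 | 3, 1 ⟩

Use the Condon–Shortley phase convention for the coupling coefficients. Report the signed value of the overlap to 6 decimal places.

triangle: 1!×5!×1!/8! = 120/40320
(j±m)!: 4!×2!×1!×1!×4!×2! = 2304
prefactor² = (2J+1)×Δ×N² = 48
  k=0: +1/(0!×1!×2!×1!×3!×0!) = 1/12
  k=1: −1/(1!×0!×1!×0!×4!×1!) = -1/24
Σ = 1/24  ⇒  CG² = 48×(1/24)² = 1/12
CG = +√(1/12) = +0.288675

+√(1/12) = +0.288675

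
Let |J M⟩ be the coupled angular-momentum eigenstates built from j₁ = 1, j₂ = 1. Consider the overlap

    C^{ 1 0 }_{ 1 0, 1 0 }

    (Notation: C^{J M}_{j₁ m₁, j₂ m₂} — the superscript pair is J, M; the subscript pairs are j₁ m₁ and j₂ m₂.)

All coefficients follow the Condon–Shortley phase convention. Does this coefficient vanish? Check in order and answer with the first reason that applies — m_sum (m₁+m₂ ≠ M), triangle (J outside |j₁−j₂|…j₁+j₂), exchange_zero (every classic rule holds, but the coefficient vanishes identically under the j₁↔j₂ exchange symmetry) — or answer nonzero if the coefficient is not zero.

exchange_zero

m-sum: m₁+m₂ = 0+0 = 0, M = 0  ✓
triangle: |j₁−j₂| = 0 ≤ J = 1 ≤ j₁+j₂ = 2  ✓
exchange: j₁=j₂ and m₁=m₂, and (−1)^(j₁+j₂−J) = (−1)^1 = −1 forces ⟨j₁m₁;j₂m₂|JM⟩ = −⟨j₂m₂;j₁m₁|JM⟩ = −⟨j₁m₁;j₂m₂|JM⟩ ⇒ the coefficient vanishes identically
Racah sum check: Σ_k collapses to 0 ⇒ CG = 0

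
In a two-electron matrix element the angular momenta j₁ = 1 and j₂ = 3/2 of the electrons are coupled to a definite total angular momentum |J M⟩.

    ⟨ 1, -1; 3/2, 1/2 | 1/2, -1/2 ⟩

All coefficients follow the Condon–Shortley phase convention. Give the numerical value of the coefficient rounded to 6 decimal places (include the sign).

+√(1/6) = +0.408248

j₁+j₂−J=2  J+j₁−j₂=0  J−j₁+j₂=1  j₁+j₂+J+1=4
(j₁±m₁, j₂±m₂, J±M) = (0,2,2,1,0,1)
P² = 2/3
sum k=2..2:
  [2] +1/2 = 1/2
S = 1/2
C² = P²·S² = 1/6 ; C = +0.408248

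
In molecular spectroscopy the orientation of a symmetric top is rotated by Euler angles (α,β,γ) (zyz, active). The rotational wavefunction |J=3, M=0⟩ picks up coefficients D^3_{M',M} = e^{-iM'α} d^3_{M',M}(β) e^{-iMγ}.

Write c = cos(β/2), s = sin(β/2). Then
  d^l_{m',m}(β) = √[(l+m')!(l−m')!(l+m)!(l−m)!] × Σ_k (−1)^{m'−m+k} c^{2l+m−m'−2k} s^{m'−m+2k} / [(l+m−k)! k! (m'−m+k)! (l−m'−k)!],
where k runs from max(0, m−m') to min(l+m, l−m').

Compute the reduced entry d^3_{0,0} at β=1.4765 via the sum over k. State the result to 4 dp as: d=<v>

d=-0.1391

d^3_{0,0}(β=1.4765) via the finite sum:
Half-angle: c=0.739647, s=0.672995. N=√(6·6·6·6)=36.000000
The bounds max(0,m−m')=0 and min(l+m,l−m')=3 give 4 terms
  k=0: (−1)^0·36.0000/(36)·0.7396^6·0.6730^0 = +0.163738
  k=1: (−1)^1·36.0000/(4)·0.7396^4·0.6730^2 = -1.220013
  k=2: (−1)^2·36.0000/(4)·0.7396^2·0.6730^4 = +1.010039
  k=3: (−1)^3·36.0000/(36)·0.7396^0·0.6730^6 = -0.092911
d^3_{0,0}(1.4765) = +0.163738 -1.220013 +1.010039 -0.092911 = -0.139148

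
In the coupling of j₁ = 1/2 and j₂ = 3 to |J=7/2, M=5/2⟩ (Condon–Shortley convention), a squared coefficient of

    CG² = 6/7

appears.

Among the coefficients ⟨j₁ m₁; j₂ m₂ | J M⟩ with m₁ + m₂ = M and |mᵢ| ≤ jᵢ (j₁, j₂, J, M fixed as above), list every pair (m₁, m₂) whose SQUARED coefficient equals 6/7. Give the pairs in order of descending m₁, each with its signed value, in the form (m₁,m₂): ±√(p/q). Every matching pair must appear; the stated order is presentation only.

(1/2,2): +√(6/7)

Admissible pairs with m₁+m₂ = M = 5/2: (-1/2,3), (1/2,2)
  (m₁,m₂)=(1/2,2): CG² = 6/7, CG = +√(6/7)   ← matches the target
  (m₁,m₂)=(-1/2,3): CG² = 1/7, CG = +√(1/7)
Pairs with CG² = 6/7: (1/2,2): +√(6/7)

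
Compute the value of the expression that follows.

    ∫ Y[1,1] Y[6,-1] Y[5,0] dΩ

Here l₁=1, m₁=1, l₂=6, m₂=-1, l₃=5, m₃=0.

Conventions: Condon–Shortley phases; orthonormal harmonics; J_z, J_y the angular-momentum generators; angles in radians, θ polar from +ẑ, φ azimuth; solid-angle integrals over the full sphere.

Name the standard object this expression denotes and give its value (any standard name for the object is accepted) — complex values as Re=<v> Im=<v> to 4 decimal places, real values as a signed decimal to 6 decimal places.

Gaunt coefficient, -0.187239

This is a Gaunt coefficient — the integral of a triple product of spherical harmonics over the sphere.
Checks pass: Σm=0; 12 even; l₃=5∈[5,7].
(2·1+1)(2·6+1)(2·5+1) = 429
Δ: 2! 0! 10! / 13! → 1/858
sum: t=1:−1/14400 = -1/14400
3j²(1 6 5; 0 0 0) = Δ·Π!·Σ² = 6/143  (sign +1)
sum: t=0:+1/28800 = 1/28800
3j²(1 6 5; 1 -1 0) = Δ·Π!·Σ² = 7/286  (sign -1)
combine: 4πI² = 429·6/143·7/286 = 63/143
take √, sign -1: I = -0.18723944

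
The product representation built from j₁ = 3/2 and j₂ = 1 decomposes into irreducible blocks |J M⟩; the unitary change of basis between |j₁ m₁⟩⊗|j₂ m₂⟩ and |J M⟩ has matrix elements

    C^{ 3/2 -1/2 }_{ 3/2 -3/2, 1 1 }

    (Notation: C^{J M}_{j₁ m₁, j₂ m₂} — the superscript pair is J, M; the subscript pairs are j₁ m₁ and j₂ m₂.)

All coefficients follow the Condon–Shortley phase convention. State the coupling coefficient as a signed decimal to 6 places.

−√(2/5) ≈ -0.632456

j₁+j₂−J=1  J+j₁−j₂=2  J−j₁+j₂=1  j₁+j₂+J+1=5
(j₁±m₁, j₂±m₂, J±M) = (0,3,2,0,1,2)
P² = 8/5
sum k=1..1:
  [1] −1/2 = -1/2
S = -1/2
C² = P²·S² = 2/5 ; C = -0.632456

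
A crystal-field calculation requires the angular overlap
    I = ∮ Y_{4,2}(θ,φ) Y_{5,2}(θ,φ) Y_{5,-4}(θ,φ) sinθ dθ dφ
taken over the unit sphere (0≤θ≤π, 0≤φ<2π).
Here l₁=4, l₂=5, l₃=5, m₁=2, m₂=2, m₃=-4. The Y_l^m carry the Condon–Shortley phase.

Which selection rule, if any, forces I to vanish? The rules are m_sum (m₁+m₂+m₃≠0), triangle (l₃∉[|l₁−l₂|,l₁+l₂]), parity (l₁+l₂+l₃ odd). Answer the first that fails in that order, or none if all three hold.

azimuthal sum: 2 + 2 − 4 = 0  ✓
1 ≤ 5 ≤ 9 (triangle on l)  ✓
L = 4 + 5 + 5 = 14 (even)  ✓

none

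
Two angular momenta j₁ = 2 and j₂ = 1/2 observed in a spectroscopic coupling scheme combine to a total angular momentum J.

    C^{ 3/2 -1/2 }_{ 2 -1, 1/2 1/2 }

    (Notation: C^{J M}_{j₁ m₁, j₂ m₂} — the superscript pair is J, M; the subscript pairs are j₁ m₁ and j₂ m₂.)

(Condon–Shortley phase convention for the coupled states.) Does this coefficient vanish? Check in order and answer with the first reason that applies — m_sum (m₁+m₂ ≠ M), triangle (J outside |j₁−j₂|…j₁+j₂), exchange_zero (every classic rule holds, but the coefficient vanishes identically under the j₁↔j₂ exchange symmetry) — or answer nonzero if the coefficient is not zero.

nonzero

m-sum: m₁+m₂ = -1+1/2 = -1/2, M = -1/2  ✓
triangle: |j₁−j₂| = 3/2 ≤ J = 3/2 ≤ j₁+j₂ = 5/2  ✓
exchange: j₁≠j₂ or m₁≠m₂ — the exchange symmetry imposes no constraint here
value check: CG = −√(3/5) = -0.774597 ≠ 0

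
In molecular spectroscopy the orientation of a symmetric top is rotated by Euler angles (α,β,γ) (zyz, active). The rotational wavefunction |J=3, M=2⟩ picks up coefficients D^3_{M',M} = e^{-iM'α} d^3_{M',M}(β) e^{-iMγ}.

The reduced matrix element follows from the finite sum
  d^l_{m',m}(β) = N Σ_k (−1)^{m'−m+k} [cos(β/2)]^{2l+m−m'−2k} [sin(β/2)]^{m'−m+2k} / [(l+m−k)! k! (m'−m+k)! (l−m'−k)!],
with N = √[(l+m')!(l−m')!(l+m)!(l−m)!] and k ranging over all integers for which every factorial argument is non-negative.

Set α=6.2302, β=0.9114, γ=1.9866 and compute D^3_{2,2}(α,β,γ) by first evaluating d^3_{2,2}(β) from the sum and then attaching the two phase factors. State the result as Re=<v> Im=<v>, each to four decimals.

Re=0.0788 Im=-0.0699

Split into d^3_{2,2}(β=0.9114) × two z-phases.
Half-angle: c=0.897953, s=0.440091. N=√(120·1·120·1)=120.000000
Admissible k: 0..1 (factorial args all ≥0)
  k=0: (−1)^0·120.0000/(120)·0.8980^6·0.4401^0 = +0.524230
  k=1: (−1)^1·120.0000/(24)·0.8980^4·0.4401^2 = -0.629607
d^3_{2,2}(0.9114) = +0.524230 -0.629607 = -0.105377
D = (+0.994390+0.105772i)·(-0.105377)·(-0.673689+0.739015i) = +0.078830-0.069929i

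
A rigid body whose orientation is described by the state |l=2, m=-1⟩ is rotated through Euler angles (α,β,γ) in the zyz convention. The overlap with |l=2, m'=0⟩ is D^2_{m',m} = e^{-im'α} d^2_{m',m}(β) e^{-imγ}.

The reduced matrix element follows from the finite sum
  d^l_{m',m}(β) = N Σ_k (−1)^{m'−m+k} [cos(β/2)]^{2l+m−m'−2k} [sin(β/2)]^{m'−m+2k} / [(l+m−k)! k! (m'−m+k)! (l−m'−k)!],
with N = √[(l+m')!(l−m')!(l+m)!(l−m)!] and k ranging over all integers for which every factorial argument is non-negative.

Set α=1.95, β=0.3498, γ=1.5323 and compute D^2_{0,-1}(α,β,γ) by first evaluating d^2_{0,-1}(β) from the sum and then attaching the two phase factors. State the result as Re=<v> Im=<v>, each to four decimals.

First d^2_{0,-1}(β=0.3498), then the phase factors e^{-i(0)α} and e^{-i(-1)γ}:
Half-angle: c=0.984744, s=0.174010. N=√(2·2·1·6)=4.898979
k: max(0,(-1)−(0))=0 … min(2+(-1),2−(0))=1
  k=0: (−1)^1·4.8990/(2)·0.9847^3·0.1740^1 = -0.407023
  k=1: (−1)^2·4.8990/(2)·0.9847^1·0.1740^3 = +0.012709
d^2_{0,-1}(0.3498) = -0.407023 +0.012709 = -0.394314
Attach z-rotation phases: D = e^{-i(0)(1.9500)}·(-0.394314)·e^{-i(-1)(1.5323)} = -0.015176-0.394022i

Re=-0.0152 Im=-0.3940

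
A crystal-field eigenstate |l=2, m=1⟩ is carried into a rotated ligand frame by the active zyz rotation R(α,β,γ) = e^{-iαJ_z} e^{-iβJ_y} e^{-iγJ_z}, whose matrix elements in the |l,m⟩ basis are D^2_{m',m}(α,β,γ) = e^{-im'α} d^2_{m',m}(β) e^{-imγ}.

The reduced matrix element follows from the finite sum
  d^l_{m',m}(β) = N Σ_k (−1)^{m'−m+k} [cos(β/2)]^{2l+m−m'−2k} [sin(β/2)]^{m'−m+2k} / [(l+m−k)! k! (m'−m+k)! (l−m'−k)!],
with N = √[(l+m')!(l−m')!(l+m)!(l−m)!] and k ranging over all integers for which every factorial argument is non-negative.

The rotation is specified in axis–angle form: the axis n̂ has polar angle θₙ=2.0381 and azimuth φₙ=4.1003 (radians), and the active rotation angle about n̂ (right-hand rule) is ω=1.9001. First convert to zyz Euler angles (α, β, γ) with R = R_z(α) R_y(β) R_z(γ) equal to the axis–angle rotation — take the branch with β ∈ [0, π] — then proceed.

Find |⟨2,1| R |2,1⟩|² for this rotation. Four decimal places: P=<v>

P=0.2750

Axis–angle → zyz. n̂ = (sinθₙcosφₙ, sinθₙsinφₙ, cosθₙ) = (-0.512976, -0.730700, -0.450481), ω = 1.9001.
R = I cosω + sinω [n̂]ₓ + (1−cosω) n̂n̂ᵀ gives
  R = [+0.024856, +0.922321, -0.385623; +0.069771, +0.383201, +0.921026; +0.997253, -0.049799, -0.054826]
β = atan2(√(R₁₃²+R₂₃²), R₃₃) = 1.625650; α = atan2(R₂₃, R₁₃) mod 2π = 1.967309; γ = atan2(R₃₂, −R₃₁) mod 2π = 3.191487
D^2_{1,1}(1.9673,1.6256,3.1915) = e^{-i·1·1.9673}·d^2_{1,1}(1.6256)·e^{-i·1·3.1915}. Compute d first:
With c≡cos(β/2)=0.687450 and s≡sin(β/2)=0.726232, N=[6·1·6·1]^{1/2}=6.000000
The bounds max(0,m−m')=0 and min(l+m,l−m')=1 give 2 terms
  k=0: (−1)^0·6.0000/(6)·0.6874^4·0.7262^0 = +0.223338
  k=1: (−1)^1·6.0000/(2)·0.6874^2·0.7262^2 = -0.747746
d^2_{1,1}(1.6256) = +0.223338 -0.747746 = -0.524407
|D^2_{1,1}|² = |d^2_{1,1}(β)|² = (-0.524407)² = 0.275003 (the z-rotation phases have unit modulus)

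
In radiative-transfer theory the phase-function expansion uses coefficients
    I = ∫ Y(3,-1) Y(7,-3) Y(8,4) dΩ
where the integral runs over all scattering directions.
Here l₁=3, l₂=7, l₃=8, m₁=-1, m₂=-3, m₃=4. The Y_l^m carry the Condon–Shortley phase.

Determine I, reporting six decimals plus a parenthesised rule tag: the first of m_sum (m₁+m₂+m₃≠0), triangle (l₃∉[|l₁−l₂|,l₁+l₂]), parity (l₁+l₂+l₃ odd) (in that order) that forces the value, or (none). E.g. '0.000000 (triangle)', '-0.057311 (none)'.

m-sum 0 ✓  L=18 even ✓  4≤8≤10 ✓
Π(2lᵢ+1) = 7×15×17 = 1785
triangle coeff Δ(3,7,8) = 1/5290740
Σ_t [0,2]: t=0:+1/7257600 t=1:−1/2073600 t=2:+1/7257600 = -1/4838400
(3j)²=252/20995 [(3 7 8; 0 0 0)], sign=-1
Σ_t [0,2]: t=0:+1/46448640 t=1:−1/13063680 t=2:+1/58060800 = -79/2090188800
(3j)²=68651/5290740 [(3 7 8; -1 -3 4)], sign=-1
⇒ 4πI² = 1441671/5185765
I = (+1)√(1441671/5185765/(4π)) = 0.14873793
No selection rule forces the value: the integral is nonzero (none).

0.148738 (none)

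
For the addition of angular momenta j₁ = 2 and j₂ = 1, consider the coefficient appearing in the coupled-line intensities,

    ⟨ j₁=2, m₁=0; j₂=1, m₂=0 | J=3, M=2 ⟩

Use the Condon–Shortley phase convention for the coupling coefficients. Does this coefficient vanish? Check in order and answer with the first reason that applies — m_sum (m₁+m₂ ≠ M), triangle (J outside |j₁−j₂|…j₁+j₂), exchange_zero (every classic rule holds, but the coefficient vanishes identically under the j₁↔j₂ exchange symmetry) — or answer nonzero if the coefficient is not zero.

m_sum

m-sum: m₁+m₂ = 0+0 = 0, M = 2  ✗ ⇒ coefficient is 0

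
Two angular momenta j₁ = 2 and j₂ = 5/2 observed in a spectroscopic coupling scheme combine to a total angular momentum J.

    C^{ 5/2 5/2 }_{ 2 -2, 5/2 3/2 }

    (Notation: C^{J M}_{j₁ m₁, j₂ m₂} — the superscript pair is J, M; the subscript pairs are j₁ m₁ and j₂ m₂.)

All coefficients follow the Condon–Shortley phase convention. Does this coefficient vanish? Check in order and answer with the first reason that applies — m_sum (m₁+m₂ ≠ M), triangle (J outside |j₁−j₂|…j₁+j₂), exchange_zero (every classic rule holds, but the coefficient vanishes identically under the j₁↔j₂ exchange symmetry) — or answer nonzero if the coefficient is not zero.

m-sum: m₁+m₂ = -2+3/2 = -1/2, M = 5/2  ✗ ⇒ coefficient is 0

m_sum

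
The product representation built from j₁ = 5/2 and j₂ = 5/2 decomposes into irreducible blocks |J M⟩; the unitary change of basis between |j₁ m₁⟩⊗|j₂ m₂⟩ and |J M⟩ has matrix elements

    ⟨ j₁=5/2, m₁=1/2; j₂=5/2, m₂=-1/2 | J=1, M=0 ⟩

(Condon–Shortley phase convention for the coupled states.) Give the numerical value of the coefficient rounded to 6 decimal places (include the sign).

+√(1/70) = +0.119523

j₁+j₂−J=4  J+j₁−j₂=1  J−j₁+j₂=1  j₁+j₂+J+1=7
(j₁±m₁, j₂±m₂, J±M) = (3,2,2,3,1,1)
P² = 72/35
sum k=1..2:
  [1] −1/6 = -1/6
  [2] +1/4 = 1/4
S = 1/12
C² = P²·S² = 1/70 ; C = +0.119523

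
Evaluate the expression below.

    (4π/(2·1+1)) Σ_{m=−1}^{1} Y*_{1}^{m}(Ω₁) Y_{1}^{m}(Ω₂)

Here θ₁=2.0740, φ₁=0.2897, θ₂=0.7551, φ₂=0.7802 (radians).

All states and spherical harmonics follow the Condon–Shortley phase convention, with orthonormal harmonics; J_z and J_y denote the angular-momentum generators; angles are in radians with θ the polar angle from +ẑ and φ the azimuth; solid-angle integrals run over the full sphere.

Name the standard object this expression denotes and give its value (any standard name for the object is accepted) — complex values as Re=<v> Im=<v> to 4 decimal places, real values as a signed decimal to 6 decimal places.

This sum is the spherical-harmonic addition theorem: it equals the Legendre polynomial P_l(cos γ) of the angle γ between the two directions.
Term-by-term m-sum for l=1 (normalisation 4π/3 = 4.188790):
  [-1]  conj(Y_{1,-1})(Ω₁) = 0.29006 + 0.08646j ; Y_{1,-1}(Ω₂) = 0.16830 - 0.16656j ; Δ = 0.06322 - 0.03376j
  [+0]  conj(Y_{1,0})(Ω₁) = -0.23562 + 0.00000j ; Y_{1,0}(Ω₂) = 0.35580 + 0.00000j ; Δ = -0.08383 + 0.00000j
  [+1]  conj(Y_{1,1})(Ω₁) = -0.29006 + 0.08646j ; Y_{1,1}(Ω₂) = -0.16830 - 0.16656j ; Δ = 0.06322 + 0.03376j
Accumulated sum 0.04260 + 0.00000j; after 4π/(2l+1) scaling, 0.17845 + 0.00000j ⇒ P_1 = 0.178452

Legendre polynomial (addition theorem), +0.178452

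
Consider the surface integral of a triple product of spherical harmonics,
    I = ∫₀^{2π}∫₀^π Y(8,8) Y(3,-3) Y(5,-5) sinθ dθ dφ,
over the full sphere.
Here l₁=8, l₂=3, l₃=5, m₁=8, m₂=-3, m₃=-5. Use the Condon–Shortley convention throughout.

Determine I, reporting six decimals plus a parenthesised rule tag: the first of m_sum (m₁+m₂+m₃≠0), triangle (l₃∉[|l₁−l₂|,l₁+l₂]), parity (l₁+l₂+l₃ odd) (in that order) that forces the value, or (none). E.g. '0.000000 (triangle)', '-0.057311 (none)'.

0.375701 (none)

Checks pass: Σm=0; 16 even; l₃=5∈[5,11].
(2·8+1)(2·3+1)(2·5+1) = 1309
Δ: 6! 10! 0! / 17! → 1/136136
sum: t=3:−1/518400 = -1/518400
3j²(8 3 5; 0 0 0) = Δ·Π!·Σ² = 56/2431  (sign +1)
sum: t=0:+1/2612736000 = 1/2612736000
3j²(8 3 5; 8 -3 -5) = Δ·Π!·Σ² = 1/17  (sign +1)
combine: 4πI² = 1309·56/2431·1/17 = 392/221
take √, sign +1: I = 0.37570067
No selection rule forces the value: the integral is nonzero (none).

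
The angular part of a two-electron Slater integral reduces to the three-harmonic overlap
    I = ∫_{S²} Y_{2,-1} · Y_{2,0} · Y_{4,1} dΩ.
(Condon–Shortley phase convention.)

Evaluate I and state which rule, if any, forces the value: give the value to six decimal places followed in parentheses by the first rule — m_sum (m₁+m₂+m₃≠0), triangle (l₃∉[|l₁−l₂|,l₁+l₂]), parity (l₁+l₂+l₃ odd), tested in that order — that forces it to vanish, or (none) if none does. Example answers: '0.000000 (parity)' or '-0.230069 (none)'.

m-sum 0 ✓  L=8 even ✓  0≤4≤4 ✓
Π(2lᵢ+1) = 5×5×9 = 225
triangle coeff Δ(2,2,4) = 1/630
Σ_t [0,0]: t=0:+1/16 = 1/16
(3j)²=2/35 [(2 2 4; 0 0 0)], sign=+1
Σ_t [0,0]: t=0:+1/24 = 1/24
(3j)²=1/21 [(2 2 4; -1 0 1)], sign=-1
⇒ 4πI² = 30/49
I = (-1)√(30/49/(4π)) = -0.22072812
No selection rule forces the value: the integral is nonzero (none).

-0.220728 (none)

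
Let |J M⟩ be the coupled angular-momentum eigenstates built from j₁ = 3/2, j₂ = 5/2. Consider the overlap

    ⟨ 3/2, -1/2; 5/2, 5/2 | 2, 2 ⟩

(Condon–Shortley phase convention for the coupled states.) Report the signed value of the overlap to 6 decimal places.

+0.690066

j₁+j₂−J=2  J+j₁−j₂=1  J−j₁+j₂=3  j₁+j₂+J+1=7
(j₁±m₁, j₂±m₂, J±M) = (1,2,5,0,4,0)
P² = 480/7
sum k=2..2:
  [2] +1/12 = 1/12
S = 1/12
C² = P²·S² = 10/21 ; C = +0.690066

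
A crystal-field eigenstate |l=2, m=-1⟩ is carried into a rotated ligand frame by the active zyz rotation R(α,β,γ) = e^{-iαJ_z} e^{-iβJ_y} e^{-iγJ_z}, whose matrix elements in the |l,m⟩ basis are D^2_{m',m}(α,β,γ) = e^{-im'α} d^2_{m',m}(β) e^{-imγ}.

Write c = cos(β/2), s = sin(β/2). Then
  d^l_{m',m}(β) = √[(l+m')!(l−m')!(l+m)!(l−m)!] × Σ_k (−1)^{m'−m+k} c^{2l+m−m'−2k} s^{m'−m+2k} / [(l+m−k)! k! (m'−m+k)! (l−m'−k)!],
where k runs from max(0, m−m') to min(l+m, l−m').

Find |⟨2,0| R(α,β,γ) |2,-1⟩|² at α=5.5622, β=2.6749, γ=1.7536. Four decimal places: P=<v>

P=0.2422

Split into d^2_{0,-1}(β=2.6749) × two z-phases.
c=cos(2.674900/2)=0.231234, s=sin(2.674900/2)=0.972898; N=√[2·2·1·6]=4.898979
The bounds max(0,m−m')=0 and min(l+m,l−m')=1 give 2 terms
  k=0: (−1)^1·4.8990/(2)·0.2312^3·0.9729^1 = -0.029465
  k=1: (−1)^2·4.8990/(2)·0.2312^1·0.9729^3 = +0.521591
d^2_{0,-1}(2.6749) = -0.029465 +0.521591 = +0.492126
|D^2_{0,-1}|² = |d^2_{0,-1}(β)|² = (+0.492126)² = 0.242188 (the z-rotation phases have unit modulus)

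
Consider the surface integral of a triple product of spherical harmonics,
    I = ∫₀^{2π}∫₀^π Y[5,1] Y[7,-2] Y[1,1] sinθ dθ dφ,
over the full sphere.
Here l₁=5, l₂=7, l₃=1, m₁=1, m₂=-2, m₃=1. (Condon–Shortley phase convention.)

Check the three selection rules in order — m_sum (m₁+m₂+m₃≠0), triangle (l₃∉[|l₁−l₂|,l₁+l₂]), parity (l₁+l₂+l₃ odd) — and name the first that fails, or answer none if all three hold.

Σmᵢ = 0  ✓
l₃∈[|l₁−l₂|,l₁+l₂]=[2,12] required, l₃=1 fails  ✗
Σlᵢ = 13 ⇒ odd

triangle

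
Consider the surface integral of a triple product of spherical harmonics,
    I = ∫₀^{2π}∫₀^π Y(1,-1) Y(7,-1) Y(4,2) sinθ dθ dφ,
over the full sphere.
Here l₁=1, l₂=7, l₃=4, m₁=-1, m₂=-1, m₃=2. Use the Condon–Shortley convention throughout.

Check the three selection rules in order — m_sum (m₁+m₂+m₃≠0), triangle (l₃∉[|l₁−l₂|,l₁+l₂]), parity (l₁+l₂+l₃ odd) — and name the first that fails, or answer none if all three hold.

triangle

Σmᵢ = 0  ✓
l₃∈[|l₁−l₂|,l₁+l₂]=[6,8] required, l₃=4 fails  ✗
Σlᵢ = 12 ⇒ even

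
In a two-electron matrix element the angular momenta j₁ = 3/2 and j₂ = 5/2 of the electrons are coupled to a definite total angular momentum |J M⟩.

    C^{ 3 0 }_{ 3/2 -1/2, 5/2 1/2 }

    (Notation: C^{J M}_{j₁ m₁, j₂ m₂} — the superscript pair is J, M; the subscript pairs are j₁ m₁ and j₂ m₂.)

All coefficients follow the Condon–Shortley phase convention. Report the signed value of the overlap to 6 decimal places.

j₁+j₂−J=1  J+j₁−j₂=2  J−j₁+j₂=4  j₁+j₂+J+1=8
(j₁±m₁, j₂±m₂, J±M) = (1,2,3,2,3,3)
P² = 36/5
sum k=0..1:
  [0] +1/12 = 1/12
  [1] −1/4 = -1/4
S = -1/6
C² = P²·S² = 1/5 ; C = -0.447214

-0.447214  (= −√(1/5))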